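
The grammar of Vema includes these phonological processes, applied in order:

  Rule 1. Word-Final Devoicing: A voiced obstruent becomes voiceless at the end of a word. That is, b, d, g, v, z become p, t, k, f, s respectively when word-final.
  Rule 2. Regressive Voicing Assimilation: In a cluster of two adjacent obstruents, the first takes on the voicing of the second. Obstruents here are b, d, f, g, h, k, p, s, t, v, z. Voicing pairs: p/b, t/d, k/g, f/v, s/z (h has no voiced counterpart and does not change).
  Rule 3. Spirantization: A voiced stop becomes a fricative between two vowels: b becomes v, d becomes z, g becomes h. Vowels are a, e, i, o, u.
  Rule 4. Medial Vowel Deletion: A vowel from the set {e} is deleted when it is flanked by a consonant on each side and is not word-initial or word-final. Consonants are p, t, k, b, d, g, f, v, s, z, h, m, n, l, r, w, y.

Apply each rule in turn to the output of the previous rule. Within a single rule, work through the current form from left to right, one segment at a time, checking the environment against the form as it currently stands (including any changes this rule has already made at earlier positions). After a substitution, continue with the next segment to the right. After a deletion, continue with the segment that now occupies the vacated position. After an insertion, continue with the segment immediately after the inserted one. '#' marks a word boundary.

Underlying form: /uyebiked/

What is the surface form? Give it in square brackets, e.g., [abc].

Rule 1 Word-Final Devoicing: [uyebiked] → [uyebiket]
Rule 2 Regressive Voicing Assimilation: no change — [uyebiket]
Rule 3 Spirantization: [uyebiket] → [uyeviket]
Rule 4 Medial Vowel Deletion: [uyeviket] → [uyvikt]

[uyvikt]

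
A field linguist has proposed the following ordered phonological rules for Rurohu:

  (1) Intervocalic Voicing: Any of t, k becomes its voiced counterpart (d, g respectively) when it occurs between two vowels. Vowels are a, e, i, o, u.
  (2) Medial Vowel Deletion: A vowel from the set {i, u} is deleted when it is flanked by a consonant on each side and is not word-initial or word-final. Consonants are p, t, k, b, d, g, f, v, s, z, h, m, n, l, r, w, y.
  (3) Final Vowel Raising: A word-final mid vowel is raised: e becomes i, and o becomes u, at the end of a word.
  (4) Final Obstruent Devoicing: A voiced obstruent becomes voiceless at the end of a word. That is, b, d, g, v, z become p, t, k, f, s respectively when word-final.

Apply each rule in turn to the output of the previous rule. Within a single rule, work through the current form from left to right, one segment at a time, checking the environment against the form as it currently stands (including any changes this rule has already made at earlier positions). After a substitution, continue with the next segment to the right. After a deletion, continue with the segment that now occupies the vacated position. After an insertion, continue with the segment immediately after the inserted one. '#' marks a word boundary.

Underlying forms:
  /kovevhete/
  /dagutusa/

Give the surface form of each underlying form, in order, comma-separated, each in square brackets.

[kovevhedi], [dagdsa]

/kovevhete/:
  (1) Intervocalic Voicing: [kovevhete] → [kovevhede]
  (2) Medial Vowel Deletion: no change — [kovevhede]
  (3) Final Vowel Raising: [kovevhede] → [kovevhedi]
  (4) Final Obstruent Devoicing: no change — [kovevhedi]
/dagutusa/:
  (1) Intervocalic Voicing: [dagutusa] → [dagudusa]
  (2) Medial Vowel Deletion: [dagudusa] → [dagdsa]
  (3) Final Vowel Raising: no change — [dagdsa]
  (4) Final Obstruent Devoicing: no change — [dagdsa]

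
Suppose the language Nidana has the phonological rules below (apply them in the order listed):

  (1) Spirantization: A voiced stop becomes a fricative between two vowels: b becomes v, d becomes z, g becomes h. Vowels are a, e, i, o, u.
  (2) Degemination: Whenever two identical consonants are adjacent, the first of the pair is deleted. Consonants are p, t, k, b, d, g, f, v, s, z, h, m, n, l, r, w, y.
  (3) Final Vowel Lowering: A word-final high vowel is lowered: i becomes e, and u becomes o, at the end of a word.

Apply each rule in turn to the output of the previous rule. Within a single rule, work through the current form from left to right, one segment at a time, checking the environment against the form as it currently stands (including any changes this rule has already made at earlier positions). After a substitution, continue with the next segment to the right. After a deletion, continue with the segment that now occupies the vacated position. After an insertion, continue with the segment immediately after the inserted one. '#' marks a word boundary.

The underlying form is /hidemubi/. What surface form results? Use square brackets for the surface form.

(1) Spirantization: [hidemubi] → [hizemuvi]
(2) Degemination: no change — [hizemuvi]
(3) Final Vowel Lowering: [hizemuvi] → [hizemuve]

[hizemuve]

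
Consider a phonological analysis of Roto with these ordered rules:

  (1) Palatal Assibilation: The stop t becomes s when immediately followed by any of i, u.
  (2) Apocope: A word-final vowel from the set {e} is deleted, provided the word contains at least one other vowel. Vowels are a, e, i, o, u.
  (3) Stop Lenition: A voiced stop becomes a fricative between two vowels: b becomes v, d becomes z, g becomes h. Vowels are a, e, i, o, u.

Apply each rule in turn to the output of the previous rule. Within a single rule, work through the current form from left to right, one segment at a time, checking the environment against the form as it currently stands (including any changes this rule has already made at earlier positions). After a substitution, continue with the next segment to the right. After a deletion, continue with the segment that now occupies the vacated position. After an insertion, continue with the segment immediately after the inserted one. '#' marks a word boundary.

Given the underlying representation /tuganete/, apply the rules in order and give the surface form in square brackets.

[suhanet]

(1) Palatal Assibilation: [tuganete] → [suganete]
(2) Apocope: [suganete] → [suganet]
(3) Stop Lenition: [suganet] → [suhanet]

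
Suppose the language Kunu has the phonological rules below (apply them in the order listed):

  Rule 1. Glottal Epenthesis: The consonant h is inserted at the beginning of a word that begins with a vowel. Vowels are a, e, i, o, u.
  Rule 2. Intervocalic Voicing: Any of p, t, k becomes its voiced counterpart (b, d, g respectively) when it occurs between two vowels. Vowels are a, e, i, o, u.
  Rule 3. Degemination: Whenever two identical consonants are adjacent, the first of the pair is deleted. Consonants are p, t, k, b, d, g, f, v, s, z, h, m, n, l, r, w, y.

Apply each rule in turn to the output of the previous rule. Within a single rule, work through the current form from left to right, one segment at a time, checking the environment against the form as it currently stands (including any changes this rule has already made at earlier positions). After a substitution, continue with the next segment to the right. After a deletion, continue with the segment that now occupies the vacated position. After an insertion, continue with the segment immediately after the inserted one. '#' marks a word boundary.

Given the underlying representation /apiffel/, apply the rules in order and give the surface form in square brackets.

Rule 1 Glottal Epenthesis: [apiffel] → [hapiffel]
Rule 2 Intervocalic Voicing: [hapiffel] → [habiffel]
Rule 3 Degemination: [habiffel] → [habifel]

[habifel]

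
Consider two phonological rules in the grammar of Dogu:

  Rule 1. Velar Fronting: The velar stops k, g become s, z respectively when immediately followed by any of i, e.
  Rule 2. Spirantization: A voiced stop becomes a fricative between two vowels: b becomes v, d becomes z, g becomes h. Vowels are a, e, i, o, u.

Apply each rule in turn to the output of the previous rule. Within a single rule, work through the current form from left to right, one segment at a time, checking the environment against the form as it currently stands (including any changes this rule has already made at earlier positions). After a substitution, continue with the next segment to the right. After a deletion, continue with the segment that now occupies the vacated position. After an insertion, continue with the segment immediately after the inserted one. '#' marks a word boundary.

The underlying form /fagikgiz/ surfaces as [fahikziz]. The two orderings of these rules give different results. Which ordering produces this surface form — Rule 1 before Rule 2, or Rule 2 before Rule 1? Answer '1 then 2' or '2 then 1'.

2 then 1

Order 1 then 2:
  1 Velar Fronting: [fagikgiz] → [fazikziz]
  2 Spirantization: no change — [fazikziz]
  result: [fazikziz]
Order 2 then 1:
  2 Spirantization: [fagikgiz] → [fahikgiz]
  1 Velar Fronting: [fahikgiz] → [fahikziz]
  result: [fahikziz]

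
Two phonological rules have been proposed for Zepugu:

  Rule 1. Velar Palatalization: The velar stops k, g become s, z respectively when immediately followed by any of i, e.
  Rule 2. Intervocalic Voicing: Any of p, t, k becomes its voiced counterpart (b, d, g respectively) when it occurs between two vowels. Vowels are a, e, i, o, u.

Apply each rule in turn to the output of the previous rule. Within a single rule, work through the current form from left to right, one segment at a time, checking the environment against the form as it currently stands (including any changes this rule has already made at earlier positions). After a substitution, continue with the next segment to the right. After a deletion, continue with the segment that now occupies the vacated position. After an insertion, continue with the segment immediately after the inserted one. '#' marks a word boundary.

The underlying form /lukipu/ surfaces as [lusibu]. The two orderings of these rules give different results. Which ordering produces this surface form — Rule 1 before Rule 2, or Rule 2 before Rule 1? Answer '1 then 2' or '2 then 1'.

Order 1 then 2:
  1 Velar Palatalization: [lukipu] → [lusipu]
  2 Intervocalic Voicing: [lusipu] → [lusibu]
  result: [lusibu]
Order 2 then 1:
  2 Intervocalic Voicing: [lukipu] → [lugibu]
  1 Velar Palatalization: [lugibu] → [luzibu]
  result: [luzibu]

1 then 2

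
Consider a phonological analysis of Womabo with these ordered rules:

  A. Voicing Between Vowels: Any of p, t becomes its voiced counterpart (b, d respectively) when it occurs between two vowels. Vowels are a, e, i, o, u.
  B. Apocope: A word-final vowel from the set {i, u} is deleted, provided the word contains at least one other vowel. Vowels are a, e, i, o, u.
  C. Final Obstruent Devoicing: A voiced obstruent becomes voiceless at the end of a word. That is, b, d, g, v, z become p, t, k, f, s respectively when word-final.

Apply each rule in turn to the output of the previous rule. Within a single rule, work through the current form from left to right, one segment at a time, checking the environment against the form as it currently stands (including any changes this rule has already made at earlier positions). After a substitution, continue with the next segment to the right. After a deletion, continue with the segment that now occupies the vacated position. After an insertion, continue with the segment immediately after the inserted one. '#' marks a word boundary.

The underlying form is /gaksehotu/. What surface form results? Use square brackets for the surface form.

A Voicing Between Vowels: [gaksehotu] → [gaksehodu]
B Apocope: [gaksehodu] → [gaksehod]
C Final Obstruent Devoicing: [gaksehod] → [gaksehot]

[gaksehot]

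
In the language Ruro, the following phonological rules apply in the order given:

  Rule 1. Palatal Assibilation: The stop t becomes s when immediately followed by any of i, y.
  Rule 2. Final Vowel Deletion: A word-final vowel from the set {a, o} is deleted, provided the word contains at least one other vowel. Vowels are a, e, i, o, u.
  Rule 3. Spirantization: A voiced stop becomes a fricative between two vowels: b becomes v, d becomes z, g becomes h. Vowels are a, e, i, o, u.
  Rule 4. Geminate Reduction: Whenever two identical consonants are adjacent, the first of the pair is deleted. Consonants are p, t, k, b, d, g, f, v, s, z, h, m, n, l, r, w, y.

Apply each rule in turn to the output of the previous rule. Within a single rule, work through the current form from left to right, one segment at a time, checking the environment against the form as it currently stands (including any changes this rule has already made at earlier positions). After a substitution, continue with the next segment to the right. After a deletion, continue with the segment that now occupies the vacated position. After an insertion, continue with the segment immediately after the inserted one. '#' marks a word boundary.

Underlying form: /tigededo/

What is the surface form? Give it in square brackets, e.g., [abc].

[sihezed]

Rule 1 Palatal Assibilation: [tigededo] → [sigededo]
Rule 2 Final Vowel Deletion: [sigededo] → [sigeded]
Rule 3 Spirantization: [sigeded] → [sihezed]
Rule 4 Geminate Reduction: no change — [sihezed]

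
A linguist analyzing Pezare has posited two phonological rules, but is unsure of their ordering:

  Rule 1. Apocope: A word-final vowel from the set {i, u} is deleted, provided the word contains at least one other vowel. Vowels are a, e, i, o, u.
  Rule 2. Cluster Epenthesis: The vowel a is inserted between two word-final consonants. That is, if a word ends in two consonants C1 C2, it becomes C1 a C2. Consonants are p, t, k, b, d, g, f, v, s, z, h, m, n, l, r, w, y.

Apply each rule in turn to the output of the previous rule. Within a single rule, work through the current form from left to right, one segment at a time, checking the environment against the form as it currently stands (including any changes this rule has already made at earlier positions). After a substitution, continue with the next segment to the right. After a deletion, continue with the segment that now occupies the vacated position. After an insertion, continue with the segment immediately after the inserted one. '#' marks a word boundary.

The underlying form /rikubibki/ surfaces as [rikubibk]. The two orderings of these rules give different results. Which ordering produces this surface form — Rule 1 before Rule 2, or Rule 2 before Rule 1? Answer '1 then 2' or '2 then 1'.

Order 1 then 2:
  1 Apocope: [rikubibki] → [rikubibk]
  2 Cluster Epenthesis: [rikubibk] → [rikubibak]
  result: [rikubibak]
Order 2 then 1:
  2 Cluster Epenthesis: no change — [rikubibki]
  1 Apocope: [rikubibki] → [rikubibk]
  result: [rikubibk]

2 then 1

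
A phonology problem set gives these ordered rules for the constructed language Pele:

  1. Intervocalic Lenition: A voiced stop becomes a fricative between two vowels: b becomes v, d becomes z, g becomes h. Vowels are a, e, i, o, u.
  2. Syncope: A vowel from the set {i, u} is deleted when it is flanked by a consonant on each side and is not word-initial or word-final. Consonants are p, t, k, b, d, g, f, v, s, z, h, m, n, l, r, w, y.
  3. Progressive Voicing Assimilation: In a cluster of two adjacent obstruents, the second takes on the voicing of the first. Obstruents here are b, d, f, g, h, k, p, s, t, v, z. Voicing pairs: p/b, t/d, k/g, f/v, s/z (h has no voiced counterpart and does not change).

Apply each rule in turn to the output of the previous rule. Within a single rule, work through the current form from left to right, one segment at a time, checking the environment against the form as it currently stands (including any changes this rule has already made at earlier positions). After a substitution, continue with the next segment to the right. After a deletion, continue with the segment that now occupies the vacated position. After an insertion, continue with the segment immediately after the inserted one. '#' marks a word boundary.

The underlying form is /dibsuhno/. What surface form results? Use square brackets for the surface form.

[dbzhno]

1 Intervocalic Lenition: no change — [dibsuhno]
2 Syncope: [dibsuhno] → [dbshno]
3 Progressive Voicing Assimilation: [dbshno] → [dbzhno]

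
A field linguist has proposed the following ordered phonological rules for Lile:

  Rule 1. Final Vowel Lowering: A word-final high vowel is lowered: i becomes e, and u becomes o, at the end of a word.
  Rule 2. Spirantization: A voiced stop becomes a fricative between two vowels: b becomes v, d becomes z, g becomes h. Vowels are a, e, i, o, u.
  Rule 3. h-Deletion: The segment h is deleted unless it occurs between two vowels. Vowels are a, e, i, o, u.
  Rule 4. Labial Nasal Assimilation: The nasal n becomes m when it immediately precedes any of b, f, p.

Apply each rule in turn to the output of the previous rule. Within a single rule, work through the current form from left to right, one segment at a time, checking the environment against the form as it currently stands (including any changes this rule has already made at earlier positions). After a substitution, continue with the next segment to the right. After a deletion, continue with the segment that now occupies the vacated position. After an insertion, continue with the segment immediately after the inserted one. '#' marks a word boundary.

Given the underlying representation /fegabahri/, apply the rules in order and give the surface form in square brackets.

[fehavare]

Rule 1 Final Vowel Lowering: [fegabahri] → [fegabahre]
Rule 2 Spirantization: [fegabahre] → [fehavahre]
Rule 3 h-Deletion: [fehavahre] → [fehavare]
Rule 4 Labial Nasal Assimilation: no change — [fehavare]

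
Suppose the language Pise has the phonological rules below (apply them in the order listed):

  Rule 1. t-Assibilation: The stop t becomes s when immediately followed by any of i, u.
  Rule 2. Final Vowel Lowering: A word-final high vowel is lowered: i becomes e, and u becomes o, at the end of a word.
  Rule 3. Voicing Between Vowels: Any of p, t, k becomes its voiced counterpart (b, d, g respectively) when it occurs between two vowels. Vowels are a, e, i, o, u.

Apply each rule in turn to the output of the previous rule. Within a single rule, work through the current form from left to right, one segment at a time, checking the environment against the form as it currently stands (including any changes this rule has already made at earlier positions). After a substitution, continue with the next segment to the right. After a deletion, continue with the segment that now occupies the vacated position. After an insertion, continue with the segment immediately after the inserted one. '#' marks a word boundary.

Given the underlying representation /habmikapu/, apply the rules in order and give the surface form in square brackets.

Rule 1 t-Assibilation: no change — [habmikapu]
Rule 2 Final Vowel Lowering: [habmikapu] → [habmikapo]
Rule 3 Voicing Between Vowels: [habmikapo] → [habmigabo]

[habmigabo]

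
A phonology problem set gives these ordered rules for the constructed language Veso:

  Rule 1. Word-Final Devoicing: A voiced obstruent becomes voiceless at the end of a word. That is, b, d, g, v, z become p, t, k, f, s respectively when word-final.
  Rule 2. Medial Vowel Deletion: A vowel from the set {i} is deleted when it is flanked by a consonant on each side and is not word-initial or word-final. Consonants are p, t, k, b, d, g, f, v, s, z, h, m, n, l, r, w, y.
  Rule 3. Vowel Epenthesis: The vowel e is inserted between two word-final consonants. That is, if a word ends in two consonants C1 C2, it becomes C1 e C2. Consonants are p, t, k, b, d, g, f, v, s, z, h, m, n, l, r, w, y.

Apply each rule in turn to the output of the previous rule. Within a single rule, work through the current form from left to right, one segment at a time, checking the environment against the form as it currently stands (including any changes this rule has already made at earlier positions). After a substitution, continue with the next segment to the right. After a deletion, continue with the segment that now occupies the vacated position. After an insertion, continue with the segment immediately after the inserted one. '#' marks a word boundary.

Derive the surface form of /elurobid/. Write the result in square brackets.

Rule 1 Word-Final Devoicing: [elurobid] → [elurobit]
Rule 2 Medial Vowel Deletion: [elurobit] → [elurobt]
Rule 3 Vowel Epenthesis: [elurobt] → [elurobet]

[elurobet]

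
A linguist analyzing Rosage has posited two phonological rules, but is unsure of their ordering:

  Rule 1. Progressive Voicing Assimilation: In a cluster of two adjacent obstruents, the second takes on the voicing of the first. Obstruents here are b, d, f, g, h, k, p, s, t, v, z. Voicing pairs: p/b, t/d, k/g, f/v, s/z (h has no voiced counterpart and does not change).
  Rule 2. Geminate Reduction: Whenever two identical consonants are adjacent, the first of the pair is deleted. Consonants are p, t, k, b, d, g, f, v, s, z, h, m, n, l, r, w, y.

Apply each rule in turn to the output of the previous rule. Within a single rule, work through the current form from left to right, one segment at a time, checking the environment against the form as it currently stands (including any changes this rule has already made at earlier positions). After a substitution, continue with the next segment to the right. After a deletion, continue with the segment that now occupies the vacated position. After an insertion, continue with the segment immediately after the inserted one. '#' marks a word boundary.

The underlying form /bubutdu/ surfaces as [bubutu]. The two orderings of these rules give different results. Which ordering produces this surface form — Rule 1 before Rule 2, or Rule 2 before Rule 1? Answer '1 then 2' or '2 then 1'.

Order 1 then 2:
  1 Progressive Voicing Assimilation: [bubutdu] → [bubuttu]
  2 Geminate Reduction: [bubuttu] → [bubutu]
  result: [bubutu]
Order 2 then 1:
  2 Geminate Reduction: no change — [bubutdu]
  1 Progressive Voicing Assimilation: [bubutdu] → [bubuttu]
  result: [bubuttu]

1 then 2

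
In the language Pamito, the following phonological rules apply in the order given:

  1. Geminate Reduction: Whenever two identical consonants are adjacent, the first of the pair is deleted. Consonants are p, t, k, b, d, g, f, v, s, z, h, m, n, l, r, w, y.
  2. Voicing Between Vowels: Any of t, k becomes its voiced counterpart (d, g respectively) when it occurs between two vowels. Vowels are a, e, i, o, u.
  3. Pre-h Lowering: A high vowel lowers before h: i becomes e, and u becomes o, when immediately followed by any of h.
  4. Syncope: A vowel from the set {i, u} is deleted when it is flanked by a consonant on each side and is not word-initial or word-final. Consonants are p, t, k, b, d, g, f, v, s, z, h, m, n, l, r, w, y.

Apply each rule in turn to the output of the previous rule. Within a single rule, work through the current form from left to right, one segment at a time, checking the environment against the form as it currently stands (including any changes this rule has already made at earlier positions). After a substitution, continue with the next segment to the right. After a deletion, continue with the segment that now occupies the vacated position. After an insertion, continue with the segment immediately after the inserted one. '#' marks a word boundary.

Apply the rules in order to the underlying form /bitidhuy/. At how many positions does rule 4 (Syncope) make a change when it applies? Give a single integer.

1 Geminate Reduction: no change — [bitidhuy]
2 Voicing Between Vowels: [bitidhuy] → [bididhuy]
3 Pre-h Lowering: no change — [bididhuy]
4 Syncope: [bididhuy] → [bddhy]
Rule 4 changed 3 position(s).

3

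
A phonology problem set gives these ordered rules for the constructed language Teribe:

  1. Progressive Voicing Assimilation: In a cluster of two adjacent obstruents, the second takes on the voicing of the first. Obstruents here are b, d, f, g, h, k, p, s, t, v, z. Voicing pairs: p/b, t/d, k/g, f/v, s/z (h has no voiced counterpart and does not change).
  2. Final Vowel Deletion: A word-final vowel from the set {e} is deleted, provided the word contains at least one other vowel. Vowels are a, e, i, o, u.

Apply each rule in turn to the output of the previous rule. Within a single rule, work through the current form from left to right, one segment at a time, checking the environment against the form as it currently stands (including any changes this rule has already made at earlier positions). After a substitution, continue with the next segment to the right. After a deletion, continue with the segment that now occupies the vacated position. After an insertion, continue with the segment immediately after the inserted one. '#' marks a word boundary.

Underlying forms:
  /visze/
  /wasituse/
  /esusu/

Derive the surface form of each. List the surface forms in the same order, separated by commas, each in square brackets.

/visze/:
  1 Progressive Voicing Assimilation: [visze] → [visse]
  2 Final Vowel Deletion: [visse] → [viss]
/wasituse/:
  1 Progressive Voicing Assimilation: no change — [wasituse]
  2 Final Vowel Deletion: [wasituse] → [wasitus]
/esusu/:
  1 Progressive Voicing Assimilation: no change — [esusu]
  2 Final Vowel Deletion: no change — [esusu]

[viss], [wasitus], [esusu]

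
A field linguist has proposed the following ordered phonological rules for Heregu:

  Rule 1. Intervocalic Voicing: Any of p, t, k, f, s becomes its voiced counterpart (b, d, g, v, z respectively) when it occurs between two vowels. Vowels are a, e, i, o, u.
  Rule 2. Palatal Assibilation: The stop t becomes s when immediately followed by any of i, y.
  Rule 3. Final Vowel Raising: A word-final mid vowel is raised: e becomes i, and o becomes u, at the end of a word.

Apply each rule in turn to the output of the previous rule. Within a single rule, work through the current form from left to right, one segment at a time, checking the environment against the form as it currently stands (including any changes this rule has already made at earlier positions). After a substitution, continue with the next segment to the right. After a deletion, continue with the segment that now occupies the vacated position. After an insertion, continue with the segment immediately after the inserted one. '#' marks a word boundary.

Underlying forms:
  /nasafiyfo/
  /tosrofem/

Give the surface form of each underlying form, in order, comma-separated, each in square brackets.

[nazaviyfu], [tosrovem]

/nasafiyfo/:
  Rule 1 Intervocalic Voicing: [nasafiyfo] → [nazaviyfo]
  Rule 2 Palatal Assibilation: no change — [nazaviyfo]
  Rule 3 Final Vowel Raising: [nazaviyfo] → [nazaviyfu]
/tosrofem/:
  Rule 1 Intervocalic Voicing: [tosrofem] → [tosrovem]
  Rule 2 Palatal Assibilation: no change — [tosrovem]
  Rule 3 Final Vowel Raising: no change — [tosrovem]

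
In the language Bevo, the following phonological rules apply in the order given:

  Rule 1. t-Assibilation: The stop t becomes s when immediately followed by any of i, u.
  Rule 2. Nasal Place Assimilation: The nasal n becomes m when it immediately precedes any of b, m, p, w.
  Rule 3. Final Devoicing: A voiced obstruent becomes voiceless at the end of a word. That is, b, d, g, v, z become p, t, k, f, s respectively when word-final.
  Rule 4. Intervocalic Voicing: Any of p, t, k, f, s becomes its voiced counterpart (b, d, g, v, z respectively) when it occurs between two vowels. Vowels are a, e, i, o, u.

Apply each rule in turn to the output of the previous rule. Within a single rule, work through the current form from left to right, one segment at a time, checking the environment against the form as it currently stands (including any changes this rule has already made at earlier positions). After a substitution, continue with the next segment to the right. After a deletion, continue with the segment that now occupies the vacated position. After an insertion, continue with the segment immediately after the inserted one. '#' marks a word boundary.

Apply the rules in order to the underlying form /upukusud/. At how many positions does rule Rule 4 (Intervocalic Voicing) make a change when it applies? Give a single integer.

3

Rule 1 t-Assibilation: no change — [upukusud]
Rule 2 Nasal Place Assimilation: no change — [upukusud]
Rule 3 Final Devoicing: [upukusud] → [upukusut]
Rule 4 Intervocalic Voicing: [upukusut] → [ubuguzut]
Rule Rule 4 changed 3 position(s).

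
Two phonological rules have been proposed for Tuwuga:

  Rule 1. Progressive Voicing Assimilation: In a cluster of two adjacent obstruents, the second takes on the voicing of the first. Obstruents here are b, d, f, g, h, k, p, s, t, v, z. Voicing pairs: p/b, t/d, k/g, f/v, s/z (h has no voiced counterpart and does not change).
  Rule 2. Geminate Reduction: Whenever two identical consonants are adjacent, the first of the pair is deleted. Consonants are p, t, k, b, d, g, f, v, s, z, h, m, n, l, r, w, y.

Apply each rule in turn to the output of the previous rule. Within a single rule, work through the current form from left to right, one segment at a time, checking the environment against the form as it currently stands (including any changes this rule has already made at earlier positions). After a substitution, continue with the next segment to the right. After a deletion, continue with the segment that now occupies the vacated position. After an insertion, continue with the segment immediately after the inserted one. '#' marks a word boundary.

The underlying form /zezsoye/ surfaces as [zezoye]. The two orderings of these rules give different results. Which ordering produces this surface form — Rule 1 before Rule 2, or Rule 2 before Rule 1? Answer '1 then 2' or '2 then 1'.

1 then 2

Order 1 then 2:
  1 Progressive Voicing Assimilation: [zezsoye] → [zezzoye]
  2 Geminate Reduction: [zezzoye] → [zezoye]
  result: [zezoye]
Order 2 then 1:
  2 Geminate Reduction: no change — [zezsoye]
  1 Progressive Voicing Assimilation: [zezsoye] → [zezzoye]
  result: [zezzoye]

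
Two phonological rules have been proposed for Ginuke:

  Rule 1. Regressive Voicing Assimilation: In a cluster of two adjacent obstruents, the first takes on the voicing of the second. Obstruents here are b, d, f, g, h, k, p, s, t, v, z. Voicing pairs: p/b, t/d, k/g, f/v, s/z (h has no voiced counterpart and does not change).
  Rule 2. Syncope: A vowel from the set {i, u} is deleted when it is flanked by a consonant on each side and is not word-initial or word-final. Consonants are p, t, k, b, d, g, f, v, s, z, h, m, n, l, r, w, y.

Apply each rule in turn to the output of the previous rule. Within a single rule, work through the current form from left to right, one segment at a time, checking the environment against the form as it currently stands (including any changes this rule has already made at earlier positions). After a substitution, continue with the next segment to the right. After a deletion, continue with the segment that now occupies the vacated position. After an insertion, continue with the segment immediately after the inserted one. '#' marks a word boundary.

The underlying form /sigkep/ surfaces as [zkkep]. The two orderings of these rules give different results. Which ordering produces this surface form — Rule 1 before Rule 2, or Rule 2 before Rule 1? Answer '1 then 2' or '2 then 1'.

2 then 1

Order 1 then 2:
  1 Regressive Voicing Assimilation: [sigkep] → [sikkep]
  2 Syncope: [sikkep] → [skkep]
  result: [skkep]
Order 2 then 1:
  2 Syncope: [sigkep] → [sgkep]
  1 Regressive Voicing Assimilation: [sgkep] → [zkkep]
  result: [zkkep]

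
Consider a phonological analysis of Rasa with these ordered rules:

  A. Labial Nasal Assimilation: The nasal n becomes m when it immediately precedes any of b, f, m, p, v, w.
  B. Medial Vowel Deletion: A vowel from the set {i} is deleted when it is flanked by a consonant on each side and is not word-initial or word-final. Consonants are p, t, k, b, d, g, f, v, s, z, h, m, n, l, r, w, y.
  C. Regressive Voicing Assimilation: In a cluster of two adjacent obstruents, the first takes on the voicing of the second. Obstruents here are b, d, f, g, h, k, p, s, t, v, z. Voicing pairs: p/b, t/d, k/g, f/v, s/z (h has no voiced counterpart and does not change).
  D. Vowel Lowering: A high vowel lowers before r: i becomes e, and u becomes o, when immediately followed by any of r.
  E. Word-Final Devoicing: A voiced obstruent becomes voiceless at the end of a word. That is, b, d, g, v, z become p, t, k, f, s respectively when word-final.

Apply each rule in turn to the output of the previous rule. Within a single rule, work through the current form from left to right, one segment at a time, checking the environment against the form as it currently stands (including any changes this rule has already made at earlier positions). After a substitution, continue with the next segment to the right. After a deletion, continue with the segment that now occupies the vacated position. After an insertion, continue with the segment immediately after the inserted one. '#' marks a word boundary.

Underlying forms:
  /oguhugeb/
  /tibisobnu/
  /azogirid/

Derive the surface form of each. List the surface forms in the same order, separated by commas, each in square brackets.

/oguhugeb/:
  A Labial Nasal Assimilation: no change — [oguhugeb]
  B Medial Vowel Deletion: no change — [oguhugeb]
  C Regressive Voicing Assimilation: no change — [oguhugeb]
  D Vowel Lowering: no change — [oguhugeb]
  E Word-Final Devoicing: [oguhugeb] → [oguhugep]
/tibisobnu/:
  A Labial Nasal Assimilation: no change — [tibisobnu]
  B Medial Vowel Deletion: [tibisobnu] → [tbsobnu]
  C Regressive Voicing Assimilation: [tbsobnu] → [dpsobnu]
  D Vowel Lowering: no change — [dpsobnu]
  E Word-Final Devoicing: no change — [dpsobnu]
/azogirid/:
  A Labial Nasal Assimilation: no change — [azogirid]
  B Medial Vowel Deletion: [azogirid] → [azogrd]
  C Regressive Voicing Assimilation: no change — [azogrd]
  D Vowel Lowering: no change — [azogrd]
  E Word-Final Devoicing: [azogrd] → [azogrt]

[oguhugep], [dpsobnu], [azogrt]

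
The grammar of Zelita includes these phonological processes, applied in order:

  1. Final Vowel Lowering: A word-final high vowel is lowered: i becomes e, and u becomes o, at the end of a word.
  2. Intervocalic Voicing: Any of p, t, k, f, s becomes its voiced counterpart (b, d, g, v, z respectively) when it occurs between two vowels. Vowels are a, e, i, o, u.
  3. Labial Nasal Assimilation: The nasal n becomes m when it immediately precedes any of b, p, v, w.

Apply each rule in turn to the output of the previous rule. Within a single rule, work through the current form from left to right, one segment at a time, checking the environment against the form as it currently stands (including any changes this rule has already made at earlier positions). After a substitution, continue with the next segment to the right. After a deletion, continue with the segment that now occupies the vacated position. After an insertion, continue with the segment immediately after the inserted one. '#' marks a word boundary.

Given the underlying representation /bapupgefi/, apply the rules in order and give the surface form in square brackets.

1 Final Vowel Lowering: [bapupgefi] → [bapupgefe]
2 Intervocalic Voicing: [bapupgefe] → [babupgeve]
3 Labial Nasal Assimilation: no change — [babupgeve]

[babupgeve]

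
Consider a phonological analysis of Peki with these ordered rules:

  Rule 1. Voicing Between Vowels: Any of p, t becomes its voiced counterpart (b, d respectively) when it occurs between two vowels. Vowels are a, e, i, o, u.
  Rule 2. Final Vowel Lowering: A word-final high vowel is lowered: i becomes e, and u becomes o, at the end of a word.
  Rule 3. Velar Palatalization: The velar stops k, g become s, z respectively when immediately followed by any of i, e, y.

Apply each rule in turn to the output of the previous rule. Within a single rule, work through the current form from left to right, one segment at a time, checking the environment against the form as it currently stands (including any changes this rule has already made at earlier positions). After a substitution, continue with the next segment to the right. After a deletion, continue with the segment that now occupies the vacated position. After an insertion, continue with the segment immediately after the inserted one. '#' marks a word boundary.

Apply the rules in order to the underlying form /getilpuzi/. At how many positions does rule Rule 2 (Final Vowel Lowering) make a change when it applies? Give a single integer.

Rule 1 Voicing Between Vowels: [getilpuzi] → [gedilpuzi]
Rule 2 Final Vowel Lowering: [gedilpuzi] → [gedilpuze]
Rule 3 Velar Palatalization: [gedilpuze] → [zedilpuze]
Rule Rule 2 changed 1 position(s).

1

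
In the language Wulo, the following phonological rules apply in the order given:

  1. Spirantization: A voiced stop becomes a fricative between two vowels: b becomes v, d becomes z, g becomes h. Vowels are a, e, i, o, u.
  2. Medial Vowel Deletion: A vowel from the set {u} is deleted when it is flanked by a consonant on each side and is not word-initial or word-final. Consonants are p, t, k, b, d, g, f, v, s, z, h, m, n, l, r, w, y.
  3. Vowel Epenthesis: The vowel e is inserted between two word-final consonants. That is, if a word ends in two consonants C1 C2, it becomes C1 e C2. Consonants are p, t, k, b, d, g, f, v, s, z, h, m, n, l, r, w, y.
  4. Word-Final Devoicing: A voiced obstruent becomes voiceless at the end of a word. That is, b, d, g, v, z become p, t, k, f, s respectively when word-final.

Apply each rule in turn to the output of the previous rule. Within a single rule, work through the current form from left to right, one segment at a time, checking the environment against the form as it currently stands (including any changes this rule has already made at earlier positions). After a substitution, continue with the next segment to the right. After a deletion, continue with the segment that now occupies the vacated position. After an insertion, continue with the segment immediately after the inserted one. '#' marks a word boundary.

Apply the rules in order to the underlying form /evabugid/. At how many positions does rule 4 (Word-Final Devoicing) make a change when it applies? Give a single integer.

1 Spirantization: [evabugid] → [evavuhid]
2 Medial Vowel Deletion: [evavuhid] → [evavhid]
3 Vowel Epenthesis: no change — [evavhid]
4 Word-Final Devoicing: [evavhid] → [evavhit]
Rule 4 changed 1 position(s).

1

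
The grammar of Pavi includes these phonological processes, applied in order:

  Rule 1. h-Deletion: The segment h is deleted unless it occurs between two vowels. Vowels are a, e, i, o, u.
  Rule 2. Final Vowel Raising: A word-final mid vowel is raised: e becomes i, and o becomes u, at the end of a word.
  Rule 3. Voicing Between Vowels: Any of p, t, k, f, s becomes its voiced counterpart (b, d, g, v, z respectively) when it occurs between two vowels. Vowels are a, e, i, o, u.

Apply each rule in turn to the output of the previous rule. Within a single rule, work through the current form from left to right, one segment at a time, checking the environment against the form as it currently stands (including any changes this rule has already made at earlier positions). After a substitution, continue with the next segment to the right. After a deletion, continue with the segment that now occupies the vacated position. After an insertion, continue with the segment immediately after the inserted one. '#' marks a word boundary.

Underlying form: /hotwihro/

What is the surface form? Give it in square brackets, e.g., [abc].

[otwiru]

Rule 1 h-Deletion: [hotwihro] → [otwiro]
Rule 2 Final Vowel Raising: [otwiro] → [otwiru]
Rule 3 Voicing Between Vowels: no change — [otwiru]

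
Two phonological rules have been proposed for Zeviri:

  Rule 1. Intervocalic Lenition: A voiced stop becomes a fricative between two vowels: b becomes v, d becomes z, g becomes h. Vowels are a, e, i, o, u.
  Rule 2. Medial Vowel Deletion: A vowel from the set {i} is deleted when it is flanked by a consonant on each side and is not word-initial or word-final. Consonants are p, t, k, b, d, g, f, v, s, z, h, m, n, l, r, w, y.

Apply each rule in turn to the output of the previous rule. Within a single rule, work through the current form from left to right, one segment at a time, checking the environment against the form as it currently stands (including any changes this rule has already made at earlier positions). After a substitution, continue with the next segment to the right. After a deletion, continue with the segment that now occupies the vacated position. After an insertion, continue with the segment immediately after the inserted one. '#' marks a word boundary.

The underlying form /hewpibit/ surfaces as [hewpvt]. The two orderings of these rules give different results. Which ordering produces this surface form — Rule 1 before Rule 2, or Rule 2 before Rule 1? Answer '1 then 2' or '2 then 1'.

1 then 2

Order 1 then 2:
  1 Intervocalic Lenition: [hewpibit] → [hewpivit]
  2 Medial Vowel Deletion: [hewpivit] → [hewpvt]
  result: [hewpvt]
Order 2 then 1:
  2 Medial Vowel Deletion: [hewpibit] → [hewpbt]
  1 Intervocalic Lenition: no change — [hewpbt]
  result: [hewpbt]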